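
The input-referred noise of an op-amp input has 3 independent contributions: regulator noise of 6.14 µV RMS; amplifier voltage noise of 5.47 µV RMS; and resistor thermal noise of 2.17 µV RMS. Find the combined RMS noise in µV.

8.50 µV

Uncorrelated sources add in power (mean-square): V_tot = √(ΣV_i²)
V_tot = √[(6.14×10⁻⁶)² + (5.47×10⁻⁶)² + (2.17×10⁻⁶)²] = 8.50×10⁻⁶ V = 8.50 µV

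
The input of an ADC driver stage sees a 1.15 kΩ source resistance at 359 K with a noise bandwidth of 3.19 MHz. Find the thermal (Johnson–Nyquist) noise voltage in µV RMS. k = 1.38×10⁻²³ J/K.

8.53 µV

V_n = √(4kTRB)
4kTRB = 4 × 1.38×10⁻²³ × 359 × 1.15×10³ × 3.19×10⁶ = 7.27×10⁻¹¹ V²
V_n = √(7.27×10⁻¹¹) = 8.53×10⁻⁶ V = 8.53 µV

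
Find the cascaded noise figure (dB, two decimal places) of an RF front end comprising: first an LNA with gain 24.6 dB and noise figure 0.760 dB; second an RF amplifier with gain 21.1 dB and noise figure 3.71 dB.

Convert to linear (a loss of L dB is a gain of −L dB): F_i = 10^(NF_i/10), G_i = 10^(G_i,dB/10)
  Stage 1: F_1 = 10^(0.760/10) = 1.191, G_1 = 10^(24.6/10) = 288.4
  Stage 2: F_2 = 10^(3.71/10) = 2.350, G_2 = 10^(21.1/10) = 128.8
Friis cascade:
  F = 1.191 + (2.350 − 1)/288.4 = 1.196
NF = 10 log₁₀(1.196) = 0.78 dB

0.78 dB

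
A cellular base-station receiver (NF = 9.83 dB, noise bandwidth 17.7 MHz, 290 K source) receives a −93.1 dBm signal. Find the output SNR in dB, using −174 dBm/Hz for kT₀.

Noise floor: N = −174 + 10 log₁₀(B) + NF
10 log₁₀(1.77×10⁷) = 72.48 dB
N = −174 + 72.48 + 9.83 = −91.69 dBm
SNR = P_sig − N = −93.1 − (−91.69) = −1.41 dB → −1.4 dB

−1.4 dB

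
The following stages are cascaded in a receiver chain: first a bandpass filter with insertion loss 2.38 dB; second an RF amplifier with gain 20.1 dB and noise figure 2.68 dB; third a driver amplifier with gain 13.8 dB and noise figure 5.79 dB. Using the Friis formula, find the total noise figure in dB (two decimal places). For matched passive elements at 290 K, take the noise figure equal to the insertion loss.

5.12 dB

Convert to linear (a loss of L dB is a gain of −L dB): F_i = 10^(NF_i/10), G_i = 10^(G_i,dB/10)
  Stage 1: F_1 = 10^(2.38/10) = 1.730, G_1 = 10^(−2.38/10) = 0.5781
  Stage 2: F_2 = 10^(2.68/10) = 1.854, G_2 = 10^(20.1/10) = 102.3
  Stage 3: F_3 = 10^(5.79/10) = 3.793, G_3 = 10^(13.8/10) = 23.99
Friis cascade:
  F = 1.730 + (1.854 − 1)/0.5781 + (3.793 − 1)/59.16 = 3.253
NF = 10 log₁₀(3.253) = 5.12 dB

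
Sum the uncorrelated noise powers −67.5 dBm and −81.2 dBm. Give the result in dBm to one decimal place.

Convert to linear, add, convert back:
P₁ = 1.78×10⁻¹⁰ W, P₂ = 7.59×10⁻¹² W
P_tot = 1.85×10⁻¹⁰ W → 10 log₁₀(P_tot / 10⁻³) = −67.3 dBm

−67.3 dBm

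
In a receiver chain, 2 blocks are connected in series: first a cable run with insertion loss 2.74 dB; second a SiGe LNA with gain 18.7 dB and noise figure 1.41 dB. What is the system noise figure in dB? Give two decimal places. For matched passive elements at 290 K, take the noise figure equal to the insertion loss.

Convert to linear (a loss of L dB is a gain of −L dB): F_i = 10^(NF_i/10), G_i = 10^(G_i,dB/10)
  Stage 1: F_1 = 10^(2.74/10) = 1.879, G_1 = 10^(−2.74/10) = 0.5321
  Stage 2: F_2 = 10^(1.41/10) = 1.384, G_2 = 10^(18.7/10) = 74.13
Friis cascade:
  F = 1.879 + (1.384 − 1)/0.5321 = 2.600
NF = 10 log₁₀(2.600) = 4.15 dB

4.15 dB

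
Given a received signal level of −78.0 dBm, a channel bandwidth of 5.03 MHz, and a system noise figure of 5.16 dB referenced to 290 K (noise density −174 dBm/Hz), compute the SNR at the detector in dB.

23.8 dB

Noise floor: N = −174 + 10 log₁₀(B) + NF
10 log₁₀(5.03×10⁶) = 67.02 dB
N = −174 + 67.02 + 5.16 = −101.82 dBm
SNR = P_sig − N = −78.0 − (−101.82) = 23.82 dB → 23.8 dB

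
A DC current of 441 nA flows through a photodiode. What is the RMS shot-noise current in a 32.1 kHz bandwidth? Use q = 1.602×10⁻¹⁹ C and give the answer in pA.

67.3 pA

I_n = √(2qI·B)
2qI·B = 2 × 1.602×10⁻¹⁹ × 4.41×10⁻⁷ × 3.21×10⁴ = 4.54×10⁻²¹ A²
I_n = √(4.54×10⁻²¹) = 6.73×10⁻¹¹ A = 67.3 pA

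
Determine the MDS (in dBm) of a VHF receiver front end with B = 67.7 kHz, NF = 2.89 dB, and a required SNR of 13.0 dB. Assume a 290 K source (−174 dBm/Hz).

−109.8 dBm

Sensitivity = −174 + 10 log₁₀(B) + NF + SNR_min
= −174 + 48.31 + 2.89 + 13.0
= −109.80 dBm → −109.8 dBm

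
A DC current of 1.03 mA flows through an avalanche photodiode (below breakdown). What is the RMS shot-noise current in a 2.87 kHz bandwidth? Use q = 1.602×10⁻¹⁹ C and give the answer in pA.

I_n = √(2qI·B)
2qI·B = 2 × 1.602×10⁻¹⁹ × 1.03×10⁻³ × 2.87×10³ = 9.47×10⁻¹⁹ A²
I_n = √(9.47×10⁻¹⁹) = 9.73×10⁻¹⁰ A = 973 pA

973 pA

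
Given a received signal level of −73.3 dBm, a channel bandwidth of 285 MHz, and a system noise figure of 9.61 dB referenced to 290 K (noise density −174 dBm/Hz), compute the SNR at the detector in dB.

Noise floor: N = −174 + 10 log₁₀(B) + NF
10 log₁₀(2.85×10⁸) = 84.55 dB
N = −174 + 84.55 + 9.61 = −79.84 dBm
SNR = P_sig − N = −73.3 − (−79.84) = 6.54 dB → 6.5 dB

6.5 dB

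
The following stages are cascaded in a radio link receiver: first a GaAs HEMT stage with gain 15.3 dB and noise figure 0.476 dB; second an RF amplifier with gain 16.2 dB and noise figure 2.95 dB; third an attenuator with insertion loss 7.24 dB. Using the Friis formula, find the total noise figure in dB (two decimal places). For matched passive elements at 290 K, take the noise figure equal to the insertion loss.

Convert to linear (a loss of L dB is a gain of −L dB): F_i = 10^(NF_i/10), G_i = 10^(G_i,dB/10)
  Stage 1: F_1 = 10^(0.476/10) = 1.116, G_1 = 10^(15.3/10) = 33.88
  Stage 2: F_2 = 10^(2.95/10) = 1.972, G_2 = 10^(16.2/10) = 41.69
  Stage 3: F_3 = 10^(7.24/10) = 5.297, G_3 = 10^(−7.24/10) = 0.1888
Friis cascade:
  F = 1.116 + (1.972 − 1)/33.88 + (5.297 − 1)/1413 = 1.148
NF = 10 log₁₀(1.148) = 0.60 dB

0.60 dB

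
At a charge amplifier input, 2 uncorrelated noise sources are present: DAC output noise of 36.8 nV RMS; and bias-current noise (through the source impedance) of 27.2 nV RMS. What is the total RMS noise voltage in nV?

Uncorrelated sources add in power (mean-square): V_tot = √(ΣV_i²)
V_tot = √[(3.68×10⁻⁸)² + (2.72×10⁻⁸)²] = 4.58×10⁻⁸ V = 45.8 nV

45.8 nV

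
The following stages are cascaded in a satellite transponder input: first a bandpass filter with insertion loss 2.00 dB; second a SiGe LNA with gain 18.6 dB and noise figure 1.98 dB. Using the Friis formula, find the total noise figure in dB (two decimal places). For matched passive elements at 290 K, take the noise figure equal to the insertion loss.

3.98 dB

Convert to linear (a loss of L dB is a gain of −L dB): F_i = 10^(NF_i/10), G_i = 10^(G_i,dB/10)
  Stage 1: F_1 = 10^(2.00/10) = 1.585, G_1 = 10^(−2.00/10) = 0.6310
  Stage 2: F_2 = 10^(1.98/10) = 1.578, G_2 = 10^(18.6/10) = 72.44
Friis cascade:
  F = 1.585 + (1.578 − 1)/0.6310 = 2.500
NF = 10 log₁₀(2.500) = 3.98 dB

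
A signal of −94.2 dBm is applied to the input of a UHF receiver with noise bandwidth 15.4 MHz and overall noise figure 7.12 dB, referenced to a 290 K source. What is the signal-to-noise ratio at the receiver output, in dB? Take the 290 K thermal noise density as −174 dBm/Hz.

Noise floor: N = −174 + 10 log₁₀(B) + NF
10 log₁₀(1.54×10⁷) = 71.88 dB
N = −174 + 71.88 + 7.12 = −95.00 dBm
SNR = P_sig − N = −94.2 − (−95.00) = 0.80 dB → 0.8 dB

0.8 dB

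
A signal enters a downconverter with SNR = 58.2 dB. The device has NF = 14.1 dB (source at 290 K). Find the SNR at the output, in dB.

By definition F = SNR_in/SNR_out, so in dB: SNR_out = SNR_in − NF
SNR_out = 58.2 − 14.1 = 44.1 dB

44.1 dB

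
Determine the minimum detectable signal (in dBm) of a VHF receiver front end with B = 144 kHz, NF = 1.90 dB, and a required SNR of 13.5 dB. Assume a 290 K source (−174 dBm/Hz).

Sensitivity = −174 + 10 log₁₀(B) + NF + SNR_min
= −174 + 51.58 + 1.90 + 13.5
= −107.02 dBm → −107.0 dBm

−107.0 dBm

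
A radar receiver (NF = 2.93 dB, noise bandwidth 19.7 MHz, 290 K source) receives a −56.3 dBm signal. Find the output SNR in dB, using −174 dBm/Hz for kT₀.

41.8 dB

Noise floor: N = −174 + 10 log₁₀(B) + NF
10 log₁₀(1.97×10⁷) = 72.94 dB
N = −174 + 72.94 + 2.93 = −98.13 dBm
SNR = P_sig − N = −56.3 − (−98.13) = 41.83 dB → 41.8 dB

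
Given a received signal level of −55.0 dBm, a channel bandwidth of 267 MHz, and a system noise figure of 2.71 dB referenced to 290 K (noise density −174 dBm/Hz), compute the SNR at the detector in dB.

32.0 dB

Noise floor: N = −174 + 10 log₁₀(B) + NF
10 log₁₀(2.67×10⁸) = 84.27 dB
N = −174 + 84.27 + 2.71 = −87.02 dBm
SNR = P_sig − N = −55.0 − (−87.02) = 32.02 dB → 32.0 dB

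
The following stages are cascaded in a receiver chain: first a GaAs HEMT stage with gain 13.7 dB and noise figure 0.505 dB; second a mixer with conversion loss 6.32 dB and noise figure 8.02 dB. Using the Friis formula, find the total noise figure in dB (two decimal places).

1.31 dB

Convert to linear (a loss of L dB is a gain of −L dB): F_i = 10^(NF_i/10), G_i = 10^(G_i,dB/10)
  Stage 1: F_1 = 10^(0.505/10) = 1.123, G_1 = 10^(13.7/10) = 23.44
  Stage 2: F_2 = 10^(8.02/10) = 6.339, G_2 = 10^(−6.32/10) = 0.2333
Friis cascade:
  F = 1.123 + (6.339 − 1)/23.44 = 1.351
NF = 10 log₁₀(1.351) = 1.31 dB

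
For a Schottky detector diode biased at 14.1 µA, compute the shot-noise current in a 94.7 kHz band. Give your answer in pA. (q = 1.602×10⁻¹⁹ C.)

I_n = √(2qI·B)
2qI·B = 2 × 1.602×10⁻¹⁹ × 1.41×10⁻⁵ × 9.47×10⁴ = 4.28×10⁻¹⁹ A²
I_n = √(4.28×10⁻¹⁹) = 6.54×10⁻¹⁰ A = 654 pA

654 pA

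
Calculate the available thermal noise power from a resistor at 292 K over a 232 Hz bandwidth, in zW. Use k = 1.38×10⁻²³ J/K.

935 zW

P_n = kTB = 1.38×10⁻²³ × 292 × 2.32×10² = 9.35×10⁻¹⁹ W = 935 zW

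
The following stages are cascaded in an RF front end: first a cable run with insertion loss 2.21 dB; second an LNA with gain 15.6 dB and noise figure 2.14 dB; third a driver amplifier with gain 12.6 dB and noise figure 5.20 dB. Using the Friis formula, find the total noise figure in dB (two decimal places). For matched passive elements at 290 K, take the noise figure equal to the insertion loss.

Convert to linear (a loss of L dB is a gain of −L dB): F_i = 10^(NF_i/10), G_i = 10^(G_i,dB/10)
  Stage 1: F_1 = 10^(2.21/10) = 1.663, G_1 = 10^(−2.21/10) = 0.6012
  Stage 2: F_2 = 10^(2.14/10) = 1.637, G_2 = 10^(15.6/10) = 36.31
  Stage 3: F_3 = 10^(5.20/10) = 3.311, G_3 = 10^(12.6/10) = 18.20
Friis cascade:
  F = 1.663 + (1.637 − 1)/0.6012 + (3.311 − 1)/21.83 = 2.829
NF = 10 log₁₀(2.829) = 4.52 dB

4.52 dB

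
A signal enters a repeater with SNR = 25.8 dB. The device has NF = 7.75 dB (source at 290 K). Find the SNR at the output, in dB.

18.05 dB

By definition F = SNR_in/SNR_out, so in dB: SNR_out = SNR_in − NF
SNR_out = 25.8 − 7.75 = 18.05 dB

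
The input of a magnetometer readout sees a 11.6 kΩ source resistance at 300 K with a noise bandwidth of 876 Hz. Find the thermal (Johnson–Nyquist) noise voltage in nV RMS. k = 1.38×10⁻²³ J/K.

410 nV

V_n = √(4kTRB)
4kTRB = 4 × 1.38×10⁻²³ × 300 × 1.16×10⁴ × 8.76×10² = 1.68×10⁻¹³ V²
V_n = √(1.68×10⁻¹³) = 4.10×10⁻⁷ V = 410 nV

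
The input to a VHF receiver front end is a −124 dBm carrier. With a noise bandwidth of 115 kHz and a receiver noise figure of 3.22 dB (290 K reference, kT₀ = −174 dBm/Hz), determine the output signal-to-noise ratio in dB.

−3.8 dB

Noise floor: N = −174 + 10 log₁₀(B) + NF
10 log₁₀(1.15×10⁵) = 50.61 dB
N = −174 + 50.61 + 3.22 = −120.17 dBm
SNR = P_sig − N = −124 − (−120.17) = −3.83 dB → −3.8 dB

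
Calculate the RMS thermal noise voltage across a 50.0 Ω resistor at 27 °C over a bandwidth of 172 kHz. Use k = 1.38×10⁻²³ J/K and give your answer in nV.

T = 27 °C + 273.15 = 300.15 K
V_n = √(4kTRB)
4kTRB = 4 × 1.38×10⁻²³ × 300.15 × 5.00×10¹ × 1.72×10⁵ = 1.42×10⁻¹³ V²
V_n = √(1.42×10⁻¹³) = 3.77×10⁻⁷ V = 377 nV

377 nV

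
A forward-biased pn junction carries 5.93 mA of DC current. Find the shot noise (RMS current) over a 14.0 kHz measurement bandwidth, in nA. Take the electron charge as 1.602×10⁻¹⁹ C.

5.16 nA

I_n = √(2qI·B)
2qI·B = 2 × 1.602×10⁻¹⁹ × 5.93×10⁻³ × 1.40×10⁴ = 2.66×10⁻¹⁷ A²
I_n = √(2.66×10⁻¹⁷) = 5.16×10⁻⁹ A = 5.16 nA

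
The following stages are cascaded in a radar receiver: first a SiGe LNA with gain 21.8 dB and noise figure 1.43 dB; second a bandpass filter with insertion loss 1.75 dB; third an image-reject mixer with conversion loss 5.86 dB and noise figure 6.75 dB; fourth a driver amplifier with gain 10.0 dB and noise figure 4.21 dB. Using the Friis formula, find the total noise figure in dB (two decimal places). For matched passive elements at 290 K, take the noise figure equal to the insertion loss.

Convert to linear (a loss of L dB is a gain of −L dB): F_i = 10^(NF_i/10), G_i = 10^(G_i,dB/10)
  Stage 1: F_1 = 10^(1.43/10) = 1.390, G_1 = 10^(21.8/10) = 151.4
  Stage 2: F_2 = 10^(1.75/10) = 1.496, G_2 = 10^(−1.75/10) = 0.6683
  Stage 3: F_3 = 10^(6.75/10) = 4.732, G_3 = 10^(−5.86/10) = 0.2594
  Stage 4: F_4 = 10^(4.21/10) = 2.636, G_4 = 10^(10.0/10) = 10.00
Friis cascade:
  F = 1.390 + (1.496 − 1)/151.4 + (4.732 − 1)/101.2 + (2.636 − 1)/26.24 = 1.492
NF = 10 log₁₀(1.492) = 1.74 dB

1.74 dB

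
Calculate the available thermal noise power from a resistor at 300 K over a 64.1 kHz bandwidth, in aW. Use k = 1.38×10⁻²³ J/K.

265 aW

P_n = kTB = 1.38×10⁻²³ × 300 × 6.41×10⁴ = 2.65×10⁻¹⁶ W = 265 aW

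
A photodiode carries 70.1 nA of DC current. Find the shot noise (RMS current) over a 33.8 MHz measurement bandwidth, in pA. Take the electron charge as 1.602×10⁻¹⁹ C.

I_n = √(2qI·B)
2qI·B = 2 × 1.602×10⁻¹⁹ × 7.01×10⁻⁸ × 3.38×10⁷ = 7.59×10⁻¹⁹ A²
I_n = √(7.59×10⁻¹⁹) = 8.71×10⁻¹⁰ A = 871 pA

871 pA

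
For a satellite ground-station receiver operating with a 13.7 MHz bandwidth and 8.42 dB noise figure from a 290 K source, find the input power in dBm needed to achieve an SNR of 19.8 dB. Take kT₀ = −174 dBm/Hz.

−74.4 dBm

Sensitivity = −174 + 10 log₁₀(B) + NF + SNR_min
= −174 + 71.37 + 8.42 + 19.8
= −74.41 dBm → −74.4 dBm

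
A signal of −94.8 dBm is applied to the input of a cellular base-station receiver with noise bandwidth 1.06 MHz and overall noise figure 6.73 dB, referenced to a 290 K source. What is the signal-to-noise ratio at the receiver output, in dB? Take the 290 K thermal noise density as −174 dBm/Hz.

12.2 dB

Noise floor: N = −174 + 10 log₁₀(B) + NF
10 log₁₀(1.06×10⁶) = 60.25 dB
N = −174 + 60.25 + 6.73 = −107.02 dBm
SNR = P_sig − N = −94.8 − (−107.02) = 12.22 dB → 12.2 dB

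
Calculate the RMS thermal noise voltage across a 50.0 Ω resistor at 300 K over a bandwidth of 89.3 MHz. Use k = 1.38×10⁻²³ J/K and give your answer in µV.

V_n = √(4kTRB)
4kTRB = 4 × 1.38×10⁻²³ × 300 × 5.00×10¹ × 8.93×10⁷ = 7.39×10⁻¹¹ V²
V_n = √(7.39×10⁻¹¹) = 8.60×10⁻⁶ V = 8.60 µV

8.60 µV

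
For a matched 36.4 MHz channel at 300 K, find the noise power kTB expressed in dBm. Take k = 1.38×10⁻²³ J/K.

−98.2 dBm

P_n = kTB = 1.38×10⁻²³ × 300 × 3.64×10⁷ = 1.51×10⁻¹³ W
In dBm: 10 log₁₀(1.51×10⁻¹³ / 10⁻³) = −98.2 dBm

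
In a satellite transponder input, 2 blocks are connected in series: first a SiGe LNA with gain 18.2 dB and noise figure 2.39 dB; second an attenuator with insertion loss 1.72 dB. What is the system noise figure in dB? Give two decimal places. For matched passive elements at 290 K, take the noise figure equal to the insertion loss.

Convert to linear (a loss of L dB is a gain of −L dB): F_i = 10^(NF_i/10), G_i = 10^(G_i,dB/10)
  Stage 1: F_1 = 10^(2.39/10) = 1.734, G_1 = 10^(18.2/10) = 66.07
  Stage 2: F_2 = 10^(1.72/10) = 1.486, G_2 = 10^(−1.72/10) = 0.6730
Friis cascade:
  F = 1.734 + (1.486 − 1)/66.07 = 1.741
NF = 10 log₁₀(1.741) = 2.41 dB

2.41 dB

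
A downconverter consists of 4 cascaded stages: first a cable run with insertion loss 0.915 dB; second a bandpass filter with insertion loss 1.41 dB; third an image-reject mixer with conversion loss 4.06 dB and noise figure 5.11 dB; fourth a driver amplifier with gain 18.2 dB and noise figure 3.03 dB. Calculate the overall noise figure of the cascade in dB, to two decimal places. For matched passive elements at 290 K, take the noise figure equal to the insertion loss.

9.97 dB

Convert to linear (a loss of L dB is a gain of −L dB): F_i = 10^(NF_i/10), G_i = 10^(G_i,dB/10)
  Stage 1: F_1 = 10^(0.915/10) = 1.235, G_1 = 10^(−0.915/10) = 0.8100
  Stage 2: F_2 = 10^(1.41/10) = 1.384, G_2 = 10^(−1.41/10) = 0.7228
  Stage 3: F_3 = 10^(5.11/10) = 3.243, G_3 = 10^(−4.06/10) = 0.3926
  Stage 4: F_4 = 10^(3.03/10) = 2.009, G_4 = 10^(18.2/10) = 66.07
Friis cascade:
  F = 1.235 + (1.384 − 1)/0.8100 + (3.243 − 1)/0.5855 + (2.009 − 1)/0.2299 = 9.930
NF = 10 log₁₀(9.930) = 9.97 dB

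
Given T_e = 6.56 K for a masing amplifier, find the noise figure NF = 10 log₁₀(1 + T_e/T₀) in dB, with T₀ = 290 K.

0.097 dB

F = 1 + T_e/T₀ = 1 + 6.56/290 = 1.02262
NF = 10 log₁₀(1.02262) = 0.097 dB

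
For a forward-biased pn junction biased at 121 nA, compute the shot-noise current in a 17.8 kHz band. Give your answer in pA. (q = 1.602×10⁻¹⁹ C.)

26.3 pA

I_n = √(2qI·B)
2qI·B = 2 × 1.602×10⁻¹⁹ × 1.21×10⁻⁷ × 1.78×10⁴ = 6.90×10⁻²² A²
I_n = √(6.90×10⁻²²) = 2.63×10⁻¹¹ A = 26.3 pA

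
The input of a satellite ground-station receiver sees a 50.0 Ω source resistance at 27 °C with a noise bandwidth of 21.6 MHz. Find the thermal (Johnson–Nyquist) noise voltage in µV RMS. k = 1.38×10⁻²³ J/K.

T = 27 °C + 273.15 = 300.15 K
V_n = √(4kTRB)
4kTRB = 4 × 1.38×10⁻²³ × 300.15 × 5.00×10¹ × 2.16×10⁷ = 1.79×10⁻¹¹ V²
V_n = √(1.79×10⁻¹¹) = 4.23×10⁻⁶ V = 4.23 µV

4.23 µV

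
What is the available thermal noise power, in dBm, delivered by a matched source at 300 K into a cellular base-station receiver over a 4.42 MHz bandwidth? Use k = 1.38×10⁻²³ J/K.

−107.4 dBm

P_n = kTB = 1.38×10⁻²³ × 300 × 4.42×10⁶ = 1.83×10⁻¹⁴ W
In dBm: 10 log₁₀(1.83×10⁻¹⁴ / 10⁻³) = −107.4 dBm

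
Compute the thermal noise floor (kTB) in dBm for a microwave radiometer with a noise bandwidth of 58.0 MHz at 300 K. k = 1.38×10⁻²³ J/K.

P_n = kTB = 1.38×10⁻²³ × 300 × 5.80×10⁷ = 2.40×10⁻¹³ W
In dBm: 10 log₁₀(2.40×10⁻¹³ / 10⁻³) = −96.2 dBm

−96.2 dBm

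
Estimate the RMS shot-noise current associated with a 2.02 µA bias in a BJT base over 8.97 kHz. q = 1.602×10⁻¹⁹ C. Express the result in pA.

76.2 pA

I_n = √(2qI·B)
2qI·B = 2 × 1.602×10⁻¹⁹ × 2.02×10⁻⁶ × 8.97×10³ = 5.81×10⁻²¹ A²
I_n = √(5.81×10⁻²¹) = 7.62×10⁻¹¹ A = 76.2 pA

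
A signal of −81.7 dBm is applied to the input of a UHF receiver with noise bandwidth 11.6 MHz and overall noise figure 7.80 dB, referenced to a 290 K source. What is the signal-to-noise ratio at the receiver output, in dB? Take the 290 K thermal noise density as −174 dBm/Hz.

Noise floor: N = −174 + 10 log₁₀(B) + NF
10 log₁₀(1.16×10⁷) = 70.64 dB
N = −174 + 70.64 + 7.80 = −95.56 dBm
SNR = P_sig − N = −81.7 − (−95.56) = 13.86 dB → 13.9 dB

13.9 dB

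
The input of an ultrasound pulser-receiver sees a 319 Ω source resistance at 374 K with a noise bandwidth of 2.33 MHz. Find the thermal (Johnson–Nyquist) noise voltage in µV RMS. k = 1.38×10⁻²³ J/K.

V_n = √(4kTRB)
4kTRB = 4 × 1.38×10⁻²³ × 374 × 3.19×10² × 2.33×10⁶ = 1.53×10⁻¹¹ V²
V_n = √(1.53×10⁻¹¹) = 3.92×10⁻⁶ V = 3.92 µV

3.92 µV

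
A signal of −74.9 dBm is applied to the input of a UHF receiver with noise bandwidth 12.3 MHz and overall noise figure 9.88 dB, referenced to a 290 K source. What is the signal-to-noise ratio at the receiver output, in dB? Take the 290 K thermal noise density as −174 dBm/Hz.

Noise floor: N = −174 + 10 log₁₀(B) + NF
10 log₁₀(1.23×10⁷) = 70.9 dB
N = −174 + 70.9 + 9.88 = −93.22 dBm
SNR = P_sig − N = −74.9 − (−93.22) = 18.32 dB → 18.3 dB

18.3 dB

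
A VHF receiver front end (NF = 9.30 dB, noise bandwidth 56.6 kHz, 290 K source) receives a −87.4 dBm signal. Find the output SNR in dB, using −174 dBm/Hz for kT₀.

Noise floor: N = −174 + 10 log₁₀(B) + NF
10 log₁₀(5.66×10⁴) = 47.53 dB
N = −174 + 47.53 + 9.30 = −117.17 dBm
SNR = P_sig − N = −87.4 − (−117.17) = 29.77 dB → 29.8 dB

29.8 dB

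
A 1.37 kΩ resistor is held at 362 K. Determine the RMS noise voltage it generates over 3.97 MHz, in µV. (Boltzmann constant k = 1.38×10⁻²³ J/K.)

V_n = √(4kTRB)
4kTRB = 4 × 1.38×10⁻²³ × 362 × 1.37×10³ × 3.97×10⁶ = 1.09×10⁻¹⁰ V²
V_n = √(1.09×10⁻¹⁰) = 1.04×10⁻⁵ V = 10.4 µV

10.4 µV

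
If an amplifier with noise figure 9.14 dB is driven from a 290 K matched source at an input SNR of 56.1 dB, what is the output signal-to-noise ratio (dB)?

By definition F = SNR_in/SNR_out, so in dB: SNR_out = SNR_in − NF
SNR_out = 56.1 − 9.14 = 46.96 dB

46.96 dB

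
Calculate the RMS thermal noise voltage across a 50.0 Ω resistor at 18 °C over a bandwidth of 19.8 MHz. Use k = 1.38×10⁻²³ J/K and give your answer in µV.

3.99 µV

T = 18 °C + 273.15 = 291.15 K
V_n = √(4kTRB)
4kTRB = 4 × 1.38×10⁻²³ × 291.15 × 5.00×10¹ × 1.98×10⁷ = 1.59×10⁻¹¹ V²
V_n = √(1.59×10⁻¹¹) = 3.99×10⁻⁶ V = 3.99 µV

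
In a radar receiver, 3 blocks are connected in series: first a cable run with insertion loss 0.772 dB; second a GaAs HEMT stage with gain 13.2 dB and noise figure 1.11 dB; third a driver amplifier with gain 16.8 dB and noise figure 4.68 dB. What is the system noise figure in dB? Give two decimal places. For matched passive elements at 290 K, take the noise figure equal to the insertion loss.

Convert to linear (a loss of L dB is a gain of −L dB): F_i = 10^(NF_i/10), G_i = 10^(G_i,dB/10)
  Stage 1: F_1 = 10^(0.772/10) = 1.195, G_1 = 10^(−0.772/10) = 0.8371
  Stage 2: F_2 = 10^(1.11/10) = 1.291, G_2 = 10^(13.2/10) = 20.89
  Stage 3: F_3 = 10^(4.68/10) = 2.938, G_3 = 10^(16.8/10) = 47.86
Friis cascade:
  F = 1.195 + (1.291 − 1)/0.8371 + (2.938 − 1)/17.49 = 1.653
NF = 10 log₁₀(1.653) = 2.18 dB

2.18 dB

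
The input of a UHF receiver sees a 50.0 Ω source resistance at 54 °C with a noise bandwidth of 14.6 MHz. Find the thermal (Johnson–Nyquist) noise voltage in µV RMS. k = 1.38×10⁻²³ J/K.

T = 54 °C + 273.15 = 327.15 K
V_n = √(4kTRB)
4kTRB = 4 × 1.38×10⁻²³ × 327.15 × 5.00×10¹ × 1.46×10⁷ = 1.32×10⁻¹¹ V²
V_n = √(1.32×10⁻¹¹) = 3.63×10⁻⁶ V = 3.63 µV

3.63 µV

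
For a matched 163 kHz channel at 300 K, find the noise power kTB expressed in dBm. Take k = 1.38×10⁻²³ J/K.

−121.7 dBm

P_n = kTB = 1.38×10⁻²³ × 300 × 1.63×10⁵ = 6.75×10⁻¹⁶ W
In dBm: 10 log₁₀(6.75×10⁻¹⁶ / 10⁻³) = −121.7 dBm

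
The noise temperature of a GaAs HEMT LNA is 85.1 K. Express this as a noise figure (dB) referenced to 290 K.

1.12 dB

F = 1 + T_e/T₀ = 1 + 85.1/290 = 1.29345
NF = 10 log₁₀(1.29345) = 1.12 dB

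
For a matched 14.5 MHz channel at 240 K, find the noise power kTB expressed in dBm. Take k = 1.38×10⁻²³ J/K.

P_n = kTB = 1.38×10⁻²³ × 240 × 1.45×10⁷ = 4.80×10⁻¹⁴ W
In dBm: 10 log₁₀(4.80×10⁻¹⁴ / 10⁻³) = −103.2 dBm

−103.2 dBm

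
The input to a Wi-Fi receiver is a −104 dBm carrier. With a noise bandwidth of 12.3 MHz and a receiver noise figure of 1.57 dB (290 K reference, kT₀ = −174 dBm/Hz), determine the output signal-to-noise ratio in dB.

−2.5 dB

Noise floor: N = −174 + 10 log₁₀(B) + NF
10 log₁₀(1.23×10⁷) = 70.9 dB
N = −174 + 70.9 + 1.57 = −101.53 dBm
SNR = P_sig − N = −104 − (−101.53) = −2.47 dB → −2.5 dB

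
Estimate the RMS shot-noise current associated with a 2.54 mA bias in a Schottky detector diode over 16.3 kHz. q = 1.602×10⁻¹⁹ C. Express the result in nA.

3.64 nA

I_n = √(2qI·B)
2qI·B = 2 × 1.602×10⁻¹⁹ × 2.54×10⁻³ × 1.63×10⁴ = 1.33×10⁻¹⁷ A²
I_n = √(1.33×10⁻¹⁷) = 3.64×10⁻⁹ A = 3.64 nA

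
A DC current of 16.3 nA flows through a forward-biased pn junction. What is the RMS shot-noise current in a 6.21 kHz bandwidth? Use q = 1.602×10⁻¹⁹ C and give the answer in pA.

I_n = √(2qI·B)
2qI·B = 2 × 1.602×10⁻¹⁹ × 1.63×10⁻⁸ × 6.21×10³ = 3.24×10⁻²³ A²
I_n = √(3.24×10⁻²³) = 5.69×10⁻¹² A = 5.69 pA

5.69 pA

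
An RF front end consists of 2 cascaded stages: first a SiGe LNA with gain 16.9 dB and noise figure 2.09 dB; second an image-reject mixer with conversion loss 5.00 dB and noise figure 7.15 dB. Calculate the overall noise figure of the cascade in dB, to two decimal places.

2.31 dB

Convert to linear (a loss of L dB is a gain of −L dB): F_i = 10^(NF_i/10), G_i = 10^(G_i,dB/10)
  Stage 1: F_1 = 10^(2.09/10) = 1.618, G_1 = 10^(16.9/10) = 48.98
  Stage 2: F_2 = 10^(7.15/10) = 5.188, G_2 = 10^(−5.00/10) = 0.3162
Friis cascade:
  F = 1.618 + (5.188 − 1)/48.98 = 1.704
NF = 10 log₁₀(1.704) = 2.31 dB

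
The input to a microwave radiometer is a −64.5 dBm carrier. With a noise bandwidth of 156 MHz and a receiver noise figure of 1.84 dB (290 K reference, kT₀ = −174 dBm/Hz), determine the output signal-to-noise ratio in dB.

Noise floor: N = −174 + 10 log₁₀(B) + NF
10 log₁₀(1.56×10⁸) = 81.93 dB
N = −174 + 81.93 + 1.84 = −90.23 dBm
SNR = P_sig − N = −64.5 − (−90.23) = 25.73 dB → 25.7 dB

25.7 dB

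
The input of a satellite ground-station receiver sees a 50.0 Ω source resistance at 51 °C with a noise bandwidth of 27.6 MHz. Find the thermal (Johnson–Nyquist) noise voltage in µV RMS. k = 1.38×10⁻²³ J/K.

T = 51 °C + 273.15 = 324.15 K
V_n = √(4kTRB)
4kTRB = 4 × 1.38×10⁻²³ × 324.15 × 5.00×10¹ × 2.76×10⁷ = 2.47×10⁻¹¹ V²
V_n = √(2.47×10⁻¹¹) = 4.97×10⁻⁶ V = 4.97 µV

4.97 µV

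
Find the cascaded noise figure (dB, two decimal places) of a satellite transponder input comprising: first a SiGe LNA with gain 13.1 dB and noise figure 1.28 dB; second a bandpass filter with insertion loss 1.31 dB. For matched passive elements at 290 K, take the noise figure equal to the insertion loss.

Convert to linear (a loss of L dB is a gain of −L dB): F_i = 10^(NF_i/10), G_i = 10^(G_i,dB/10)
  Stage 1: F_1 = 10^(1.28/10) = 1.343, G_1 = 10^(13.1/10) = 20.42
  Stage 2: F_2 = 10^(1.31/10) = 1.352, G_2 = 10^(−1.31/10) = 0.7396
Friis cascade:
  F = 1.343 + (1.352 − 1)/20.42 = 1.360
NF = 10 log₁₀(1.360) = 1.34 dB

1.34 dB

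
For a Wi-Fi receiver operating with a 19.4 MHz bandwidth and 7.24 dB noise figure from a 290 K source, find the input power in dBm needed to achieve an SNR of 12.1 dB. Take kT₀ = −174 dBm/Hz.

−81.8 dBm

Sensitivity = −174 + 10 log₁₀(B) + NF + SNR_min
= −174 + 72.88 + 7.24 + 12.1
= −81.78 dBm → −81.8 dBm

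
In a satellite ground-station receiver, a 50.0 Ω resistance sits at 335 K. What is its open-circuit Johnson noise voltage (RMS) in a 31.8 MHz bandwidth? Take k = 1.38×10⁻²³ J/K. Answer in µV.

5.42 µV

V_n = √(4kTRB)
4kTRB = 4 × 1.38×10⁻²³ × 335 × 5.00×10¹ × 3.18×10⁷ = 2.94×10⁻¹¹ V²
V_n = √(2.94×10⁻¹¹) = 5.42×10⁻⁶ V = 5.42 µV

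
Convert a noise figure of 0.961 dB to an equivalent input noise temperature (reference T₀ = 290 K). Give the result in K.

71.8 K

F = 10^(0.961/10) = 1.24767
T_e = (F − 1)·T₀ = (1.24767 − 1) × 290 = 71.8 K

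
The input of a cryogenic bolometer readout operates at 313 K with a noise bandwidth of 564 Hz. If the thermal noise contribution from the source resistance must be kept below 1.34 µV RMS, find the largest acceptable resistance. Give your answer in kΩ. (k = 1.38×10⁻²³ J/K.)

Johnson–Nyquist: V_n = √(4kTRB) ⇒ R = V_n² / (4kTB)
4kTB = 4 × 1.38×10⁻²³ × 313 × 5.64×10² = 9.74×10⁻¹⁸
R = (1.34×10⁻⁶)² / 9.74×10⁻¹⁸ = 1.84×10⁵ Ω = 184 kΩ

184 kΩ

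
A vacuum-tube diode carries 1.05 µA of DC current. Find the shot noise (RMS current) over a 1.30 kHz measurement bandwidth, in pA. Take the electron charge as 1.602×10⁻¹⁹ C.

I_n = √(2qI·B)
2qI·B = 2 × 1.602×10⁻¹⁹ × 1.05×10⁻⁶ × 1.30×10³ = 4.37×10⁻²² A²
I_n = √(4.37×10⁻²²) = 2.09×10⁻¹¹ A = 20.9 pA

20.9 pA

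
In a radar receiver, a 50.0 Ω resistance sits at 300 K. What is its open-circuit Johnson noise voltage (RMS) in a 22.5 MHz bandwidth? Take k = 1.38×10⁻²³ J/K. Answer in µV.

4.32 µV

V_n = √(4kTRB)
4kTRB = 4 × 1.38×10⁻²³ × 300 × 5.00×10¹ × 2.25×10⁷ = 1.86×10⁻¹¹ V²
V_n = √(1.86×10⁻¹¹) = 4.32×10⁻⁶ V = 4.32 µV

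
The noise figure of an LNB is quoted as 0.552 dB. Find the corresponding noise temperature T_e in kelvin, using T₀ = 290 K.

39.3 K

F = 10^(0.552/10) = 1.13553
T_e = (F − 1)·T₀ = (1.13553 − 1) × 290 = 39.3 K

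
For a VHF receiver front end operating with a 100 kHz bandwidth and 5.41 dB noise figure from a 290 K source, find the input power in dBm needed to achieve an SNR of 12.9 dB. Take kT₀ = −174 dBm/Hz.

−105.7 dBm

Sensitivity = −174 + 10 log₁₀(B) + NF + SNR_min
= −174 + 50 + 5.41 + 12.9
= −105.69 dBm → −105.7 dBm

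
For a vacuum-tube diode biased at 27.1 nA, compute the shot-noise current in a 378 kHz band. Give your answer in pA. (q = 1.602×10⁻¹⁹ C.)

I_n = √(2qI·B)
2qI·B = 2 × 1.602×10⁻¹⁹ × 2.71×10⁻⁸ × 3.78×10⁵ = 3.28×10⁻²¹ A²
I_n = √(3.28×10⁻²¹) = 5.73×10⁻¹¹ A = 57.3 pA

57.3 pA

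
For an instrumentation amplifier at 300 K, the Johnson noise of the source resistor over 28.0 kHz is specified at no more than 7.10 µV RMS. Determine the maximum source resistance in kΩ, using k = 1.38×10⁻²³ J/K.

Johnson–Nyquist: V_n = √(4kTRB) ⇒ R = V_n² / (4kTB)
4kTB = 4 × 1.38×10⁻²³ × 300 × 2.80×10⁴ = 4.64×10⁻¹⁶
R = (7.10×10⁻⁶)² / 4.64×10⁻¹⁶ = 1.09×10⁵ Ω = 109 kΩ

109 kΩ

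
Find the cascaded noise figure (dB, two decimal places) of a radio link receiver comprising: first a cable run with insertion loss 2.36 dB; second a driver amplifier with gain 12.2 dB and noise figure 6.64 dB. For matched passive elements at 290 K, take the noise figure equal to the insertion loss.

Convert to linear (a loss of L dB is a gain of −L dB): F_i = 10^(NF_i/10), G_i = 10^(G_i,dB/10)
  Stage 1: F_1 = 10^(2.36/10) = 1.722, G_1 = 10^(−2.36/10) = 0.5808
  Stage 2: F_2 = 10^(6.64/10) = 4.613, G_2 = 10^(12.2/10) = 16.60
Friis cascade:
  F = 1.722 + (4.613 − 1)/0.5808 = 7.943
NF = 10 log₁₀(7.943) = 9.00 dB

9.00 dB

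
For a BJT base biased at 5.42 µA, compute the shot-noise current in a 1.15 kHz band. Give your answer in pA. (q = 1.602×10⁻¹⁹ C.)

44.7 pA

I_n = √(2qI·B)
2qI·B = 2 × 1.602×10⁻¹⁹ × 5.42×10⁻⁶ × 1.15×10³ = 2.00×10⁻²¹ A²
I_n = √(2.00×10⁻²¹) = 4.47×10⁻¹¹ A = 44.7 pA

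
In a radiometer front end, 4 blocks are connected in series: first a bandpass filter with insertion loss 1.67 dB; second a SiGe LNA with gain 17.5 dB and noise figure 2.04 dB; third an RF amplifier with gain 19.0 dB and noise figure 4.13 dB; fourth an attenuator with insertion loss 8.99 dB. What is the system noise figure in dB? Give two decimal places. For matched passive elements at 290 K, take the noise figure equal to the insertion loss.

3.79 dB

Convert to linear (a loss of L dB is a gain of −L dB): F_i = 10^(NF_i/10), G_i = 10^(G_i,dB/10)
  Stage 1: F_1 = 10^(1.67/10) = 1.469, G_1 = 10^(−1.67/10) = 0.6808
  Stage 2: F_2 = 10^(2.04/10) = 1.600, G_2 = 10^(17.5/10) = 56.23
  Stage 3: F_3 = 10^(4.13/10) = 2.588, G_3 = 10^(19.0/10) = 79.43
  Stage 4: F_4 = 10^(8.99/10) = 7.925, G_4 = 10^(−8.99/10) = 0.1262
Friis cascade:
  F = 1.469 + (1.600 − 1)/0.6808 + (2.588 − 1)/38.28 + (7.925 − 1)/3041 = 2.393
NF = 10 log₁₀(2.393) = 3.79 dB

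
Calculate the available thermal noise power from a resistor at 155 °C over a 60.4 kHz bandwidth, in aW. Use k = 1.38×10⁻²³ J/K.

T = 155 °C + 273.15 = 428.15 K
P_n = kTB = 1.38×10⁻²³ × 428.15 × 6.04×10⁴ = 3.57×10⁻¹⁶ W = 357 aW

357 aW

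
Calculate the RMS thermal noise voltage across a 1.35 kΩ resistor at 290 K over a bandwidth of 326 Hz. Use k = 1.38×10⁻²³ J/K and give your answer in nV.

83.9 nV

V_n = √(4kTRB)
4kTRB = 4 × 1.38×10⁻²³ × 290 × 1.35×10³ × 3.26×10² = 7.05×10⁻¹⁵ V²
V_n = √(7.05×10⁻¹⁵) = 8.39×10⁻⁸ V = 83.9 nV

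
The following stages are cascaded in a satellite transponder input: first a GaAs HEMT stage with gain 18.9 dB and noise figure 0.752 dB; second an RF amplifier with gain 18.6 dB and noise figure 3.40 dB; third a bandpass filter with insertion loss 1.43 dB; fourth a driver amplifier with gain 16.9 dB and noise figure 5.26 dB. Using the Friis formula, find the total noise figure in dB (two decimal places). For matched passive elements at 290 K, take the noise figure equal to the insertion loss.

Convert to linear (a loss of L dB is a gain of −L dB): F_i = 10^(NF_i/10), G_i = 10^(G_i,dB/10)
  Stage 1: F_1 = 10^(0.752/10) = 1.189, G_1 = 10^(18.9/10) = 77.62
  Stage 2: F_2 = 10^(3.40/10) = 2.188, G_2 = 10^(18.6/10) = 72.44
  Stage 3: F_3 = 10^(1.43/10) = 1.390, G_3 = 10^(−1.43/10) = 0.7194
  Stage 4: F_4 = 10^(5.26/10) = 3.357, G_4 = 10^(16.9/10) = 48.98
Friis cascade:
  F = 1.189 + (2.188 − 1)/77.62 + (1.390 − 1)/5623 + (3.357 − 1)/4046 = 1.205
NF = 10 log₁₀(1.205) = 0.81 dB

0.81 dB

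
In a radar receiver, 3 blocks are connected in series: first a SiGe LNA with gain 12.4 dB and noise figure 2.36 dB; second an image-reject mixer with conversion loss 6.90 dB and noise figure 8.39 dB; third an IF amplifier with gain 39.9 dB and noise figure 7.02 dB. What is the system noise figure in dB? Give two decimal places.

Convert to linear (a loss of L dB is a gain of −L dB): F_i = 10^(NF_i/10), G_i = 10^(G_i,dB/10)
  Stage 1: F_1 = 10^(2.36/10) = 1.722, G_1 = 10^(12.4/10) = 17.38
  Stage 2: F_2 = 10^(8.39/10) = 6.902, G_2 = 10^(−6.90/10) = 0.2042
  Stage 3: F_3 = 10^(7.02/10) = 5.035, G_3 = 10^(39.9/10) = 9772
Friis cascade:
  F = 1.722 + (6.902 − 1)/17.38 + (5.035 − 1)/3.548 = 3.199
NF = 10 log₁₀(3.199) = 5.05 dB

5.05 dB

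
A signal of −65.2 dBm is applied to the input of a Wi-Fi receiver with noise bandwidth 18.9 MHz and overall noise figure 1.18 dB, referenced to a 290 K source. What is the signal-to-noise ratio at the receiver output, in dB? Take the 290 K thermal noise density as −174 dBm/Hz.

34.9 dB

Noise floor: N = −174 + 10 log₁₀(B) + NF
10 log₁₀(1.89×10⁷) = 72.76 dB
N = −174 + 72.76 + 1.18 = −100.06 dBm
SNR = P_sig − N = −65.2 − (−100.06) = 34.86 dB → 34.9 dB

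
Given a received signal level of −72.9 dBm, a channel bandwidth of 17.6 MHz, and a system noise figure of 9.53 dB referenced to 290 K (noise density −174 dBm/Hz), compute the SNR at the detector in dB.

Noise floor: N = −174 + 10 log₁₀(B) + NF
10 log₁₀(1.76×10⁷) = 72.46 dB
N = −174 + 72.46 + 9.53 = −92.01 dBm
SNR = P_sig − N = −72.9 − (−92.01) = 19.11 dB → 19.1 dB

19.1 dB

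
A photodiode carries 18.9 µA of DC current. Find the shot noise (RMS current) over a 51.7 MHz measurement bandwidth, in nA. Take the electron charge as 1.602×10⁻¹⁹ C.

17.7 nA

I_n = √(2qI·B)
2qI·B = 2 × 1.602×10⁻¹⁹ × 1.89×10⁻⁵ × 5.17×10⁷ = 3.13×10⁻¹⁶ A²
I_n = √(3.13×10⁻¹⁶) = 1.77×10⁻⁸ A = 17.7 nA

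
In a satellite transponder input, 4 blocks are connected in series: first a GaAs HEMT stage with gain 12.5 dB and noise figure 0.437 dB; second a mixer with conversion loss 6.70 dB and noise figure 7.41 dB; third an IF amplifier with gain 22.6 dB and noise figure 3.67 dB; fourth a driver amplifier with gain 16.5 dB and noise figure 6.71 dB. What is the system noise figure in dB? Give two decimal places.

Convert to linear (a loss of L dB is a gain of −L dB): F_i = 10^(NF_i/10), G_i = 10^(G_i,dB/10)
  Stage 1: F_1 = 10^(0.437/10) = 1.106, G_1 = 10^(12.5/10) = 17.78
  Stage 2: F_2 = 10^(7.41/10) = 5.508, G_2 = 10^(−6.70/10) = 0.2138
  Stage 3: F_3 = 10^(3.67/10) = 2.328, G_3 = 10^(22.6/10) = 182.0
  Stage 4: F_4 = 10^(6.71/10) = 4.688, G_4 = 10^(16.5/10) = 44.67
Friis cascade:
  F = 1.106 + (5.508 − 1)/17.78 + (2.328 − 1)/3.802 + (4.688 − 1)/691.8 = 1.714
NF = 10 log₁₀(1.714) = 2.34 dB

2.34 dB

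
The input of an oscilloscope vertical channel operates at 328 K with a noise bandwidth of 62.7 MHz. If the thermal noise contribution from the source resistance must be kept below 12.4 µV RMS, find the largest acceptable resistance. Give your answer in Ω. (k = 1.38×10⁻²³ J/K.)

Johnson–Nyquist: V_n = √(4kTRB) ⇒ R = V_n² / (4kTB)
4kTB = 4 × 1.38×10⁻²³ × 328 × 6.27×10⁷ = 1.14×10⁻¹²
R = (1.24×10⁻⁵)² / 1.14×10⁻¹² = 1.35×10² Ω = 135 Ω

135 Ω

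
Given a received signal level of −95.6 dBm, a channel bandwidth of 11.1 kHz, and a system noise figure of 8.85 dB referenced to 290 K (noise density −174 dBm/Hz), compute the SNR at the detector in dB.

Noise floor: N = −174 + 10 log₁₀(B) + NF
10 log₁₀(1.11×10⁴) = 40.45 dB
N = −174 + 40.45 + 8.85 = −124.70 dBm
SNR = P_sig − N = −95.6 − (−124.70) = 29.10 dB → 29.1 dB

29.1 dB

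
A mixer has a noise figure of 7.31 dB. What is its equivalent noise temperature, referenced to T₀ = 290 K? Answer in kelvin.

1271 K

F = 10^(7.31/10) = 5.3827
T_e = (F − 1)·T₀ = (5.3827 − 1) × 290 = 1271 K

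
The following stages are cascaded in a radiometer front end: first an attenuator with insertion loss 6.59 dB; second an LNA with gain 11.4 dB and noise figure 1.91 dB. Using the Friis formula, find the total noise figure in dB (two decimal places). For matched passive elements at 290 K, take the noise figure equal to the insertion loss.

Convert to linear (a loss of L dB is a gain of −L dB): F_i = 10^(NF_i/10), G_i = 10^(G_i,dB/10)
  Stage 1: F_1 = 10^(6.59/10) = 4.560, G_1 = 10^(−6.59/10) = 0.2193
  Stage 2: F_2 = 10^(1.91/10) = 1.552, G_2 = 10^(11.4/10) = 13.80
Friis cascade:
  F = 4.560 + (1.552 − 1)/0.2193 = 7.079
NF = 10 log₁₀(7.079) = 8.50 dB

8.50 dB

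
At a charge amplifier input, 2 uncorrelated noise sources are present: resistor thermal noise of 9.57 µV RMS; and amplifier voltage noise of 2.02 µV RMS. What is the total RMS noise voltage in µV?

Uncorrelated sources add in power (mean-square): V_tot = √(ΣV_i²)
V_tot = √[(9.57×10⁻⁶)² + (2.02×10⁻⁶)²] = 9.78×10⁻⁶ V = 9.78 µV

9.78 µV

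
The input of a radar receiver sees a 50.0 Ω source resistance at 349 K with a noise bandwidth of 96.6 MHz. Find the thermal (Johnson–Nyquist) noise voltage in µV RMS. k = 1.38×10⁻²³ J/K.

V_n = √(4kTRB)
4kTRB = 4 × 1.38×10⁻²³ × 349 × 5.00×10¹ × 9.66×10⁷ = 9.30×10⁻¹¹ V²
V_n = √(9.30×10⁻¹¹) = 9.65×10⁻⁶ V = 9.65 µV

9.65 µV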